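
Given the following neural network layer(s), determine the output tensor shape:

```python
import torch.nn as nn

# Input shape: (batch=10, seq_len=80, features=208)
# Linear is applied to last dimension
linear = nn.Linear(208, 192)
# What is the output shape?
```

Input: (10, 80, 208) -> Output: (10, 80, 192)

Answer: (10, 80, 192)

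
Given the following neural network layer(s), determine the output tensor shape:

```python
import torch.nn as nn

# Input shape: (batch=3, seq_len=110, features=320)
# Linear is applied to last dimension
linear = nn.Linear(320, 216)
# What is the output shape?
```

Input: (3, 110, 320) -> Output: (3, 110, 216)

Answer: (3, 110, 216)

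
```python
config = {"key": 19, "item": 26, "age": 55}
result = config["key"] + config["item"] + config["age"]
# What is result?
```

Trace:
`config = {"key": 19, "item": 26, "age": 55}` → config = {'key': 19, 'item': 26, 'age': 55}
`result = config["key"] + config["item"] + config["age"]` → result = 100
So result = 100

Answer: 100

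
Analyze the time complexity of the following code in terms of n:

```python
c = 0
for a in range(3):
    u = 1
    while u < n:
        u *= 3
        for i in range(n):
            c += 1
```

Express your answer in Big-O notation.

Each loop level contributes: 1 × log n × n. Multiplying the contributions gives O(n log n).

Answer: O(n log n)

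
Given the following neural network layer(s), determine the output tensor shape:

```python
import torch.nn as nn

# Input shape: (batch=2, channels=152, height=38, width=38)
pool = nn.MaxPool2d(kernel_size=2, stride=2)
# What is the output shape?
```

Input: (2, 152, 38, 38) -> Output: (2, 152, 19, 19)

Answer: (2, 152, 19, 19)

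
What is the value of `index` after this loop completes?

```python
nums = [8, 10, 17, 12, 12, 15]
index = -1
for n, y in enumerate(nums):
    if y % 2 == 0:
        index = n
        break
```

First even number index in [8, 10, 17, 12, 12, 15]
`index` takes the values: -1 → 0

Answer: 0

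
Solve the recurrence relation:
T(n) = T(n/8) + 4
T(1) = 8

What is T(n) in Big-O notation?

Each step divides n by 8 and adds 4. After log_8(n) steps we reach T(1)=8. So T(n) = 4·log_8(n) + 8 = O(log n).

Answer: O(log n)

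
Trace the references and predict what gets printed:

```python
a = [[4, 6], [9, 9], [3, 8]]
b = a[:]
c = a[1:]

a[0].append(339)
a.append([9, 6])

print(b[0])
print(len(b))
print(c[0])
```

Key concept: slice with nested mutation.
Step by step:
`a = [[4, 6], [9, 9], [3, 8]]` → a = [[4, 6], [9, 9], [3, 8]]
`b = a[:]` → b = [[4, 6], [9, 9], [3, 8]]
`c = a[1:]` → c = [[9, 9], [3, 8]]
`a[0].append(339)` → a = [[4, 6, 339], [9, 9], [3, 8]]; b = [[4, 6, 339], [9, 9], [3, 8]]
`a.append([9, 6])` → a = [[4, 6, 339], [9, 9], [3, 8], [9, 6]]
`print(b[0])` → prints [4, 6, 339]
`print(len(b))` → prints 3
`print(c[0])` → prints [9, 9]

Answer:
[4, 6, 339]
3
[9, 9]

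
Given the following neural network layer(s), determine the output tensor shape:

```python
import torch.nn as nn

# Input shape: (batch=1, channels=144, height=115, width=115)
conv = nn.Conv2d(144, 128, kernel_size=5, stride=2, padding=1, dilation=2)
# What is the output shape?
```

Input: (1, 144, 115, 115) -> Output: (1, 128, 55, 55)

Answer: (1, 128, 55, 55)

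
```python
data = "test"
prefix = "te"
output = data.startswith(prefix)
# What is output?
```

Trace:
`data = "test"` → data = 'test'
`prefix = "te"` → prefix = 'te'
`output = data.startswith(prefix)` → output = True
So output = True

Answer: True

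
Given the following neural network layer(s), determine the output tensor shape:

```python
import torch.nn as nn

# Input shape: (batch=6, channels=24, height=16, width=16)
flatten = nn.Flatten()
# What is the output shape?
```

Input: (6, 24, 16, 16) -> Output: (6, 6144)

Answer: (6, 6144)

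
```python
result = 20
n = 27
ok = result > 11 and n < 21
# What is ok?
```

Trace:
`result = 20` → result = 20
`n = 27` → n = 27
`ok = result > 11 and n < 21` → ok = False
So ok = False

Answer: False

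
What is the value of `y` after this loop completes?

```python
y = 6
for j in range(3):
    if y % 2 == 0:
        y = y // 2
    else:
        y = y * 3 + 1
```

Collatz-style transformation from 6
`y` takes the values: 6 → 3 → 10 → 5

Answer: 5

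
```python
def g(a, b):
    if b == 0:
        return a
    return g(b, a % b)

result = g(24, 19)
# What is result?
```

g(24, 19) -> g(19, 5) -> g(5, 4) -> g(4, 1) -> g(1, 0) -> 1

Answer: 1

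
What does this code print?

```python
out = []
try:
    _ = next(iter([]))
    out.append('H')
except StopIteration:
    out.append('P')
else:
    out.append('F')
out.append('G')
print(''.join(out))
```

Execution trace: 'P' (except StopIteration) → 'G' (after the try/except). Output: PG

Answer: PG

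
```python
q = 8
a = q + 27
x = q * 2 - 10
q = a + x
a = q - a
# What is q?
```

Trace:
`q = 8` → q = 8
`a = q + 27` → a = 35
`x = q * 2 - 10` → x = 6
`q = a + x` → q = 41
`a = q - a` → a = 6
So q = 41

Answer: 41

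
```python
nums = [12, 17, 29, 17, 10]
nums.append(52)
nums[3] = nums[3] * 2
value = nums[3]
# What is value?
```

Trace:
`nums = [12, 17, 29, 17, 10]` → nums = [12, 17, 29, 17, 10]
`nums.append(52)` → nums = [12, 17, 29, 17, 10, 52]
`nums[3] = nums[3] * 2` → nums = [12, 17, 29, 34, 10, 52]
`value = nums[3]` → value = 34
So value = 34

Answer: 34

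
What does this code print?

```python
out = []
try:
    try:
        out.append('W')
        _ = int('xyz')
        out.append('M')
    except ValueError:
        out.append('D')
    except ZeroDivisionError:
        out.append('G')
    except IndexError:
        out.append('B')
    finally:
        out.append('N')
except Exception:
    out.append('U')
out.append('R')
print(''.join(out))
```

Execution trace: 'W' (inner try body) → 'D' (inner except ValueError) → 'N' (inner finally) → 'R' (after the try/except). Output: WDNR

Answer: WDNR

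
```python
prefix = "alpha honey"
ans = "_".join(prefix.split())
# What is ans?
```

Trace:
`prefix = "alpha honey"` → prefix = 'alpha honey'
`ans = "_".join(prefix.split())` → ans = 'alpha_honey'
So ans = 'alpha_honey'

Answer: 'alpha_honey'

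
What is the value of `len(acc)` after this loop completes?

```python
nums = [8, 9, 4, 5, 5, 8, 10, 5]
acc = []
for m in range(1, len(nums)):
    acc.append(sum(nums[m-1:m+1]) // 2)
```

Number of 2-element averages
`acc` takes the values: [] → [8] → [8, 6] → [8, 6, 4] → [8, 6, 4, 5] → [8, 6, 4, 5, 6] → [8, 6, 4, 5, 6, 9] → [8, 6, 4, 5, 6, 9, 7]
So `len(acc)` = 7

Answer: 7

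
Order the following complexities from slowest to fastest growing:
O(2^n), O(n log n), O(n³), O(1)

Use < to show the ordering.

Ordered by growth rate: O(1) < O(n log n) < O(n³) < O(2^n)

Answer: O(1) < O(n log n) < O(n³) < O(2^n)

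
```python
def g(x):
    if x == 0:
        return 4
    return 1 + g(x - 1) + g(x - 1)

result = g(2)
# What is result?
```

g(x) = 1 + 2·g(x-1), g(0)=4. Closed form: (4+1)·2^2 - 1 = 19.

Answer: 19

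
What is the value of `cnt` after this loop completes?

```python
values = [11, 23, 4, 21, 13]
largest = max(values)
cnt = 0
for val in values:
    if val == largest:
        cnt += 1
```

Count of max value 23 in [11, 23, 4, 21, 13]
`cnt` takes the values: 0 → 1

Answer: 1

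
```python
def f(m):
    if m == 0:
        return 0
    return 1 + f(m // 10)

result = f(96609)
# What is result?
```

Count of digits of 96609: 5

Answer: 5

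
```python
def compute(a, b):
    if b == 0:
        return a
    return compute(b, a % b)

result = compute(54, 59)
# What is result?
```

compute(54, 59) -> compute(59, 54) -> compute(54, 5) -> compute(5, 4) -> compute(4, 1) -> compute(1, 0) -> 1

Answer: 1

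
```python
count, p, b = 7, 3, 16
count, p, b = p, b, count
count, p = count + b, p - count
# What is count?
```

Trace:
`count, p, b = 7, 3, 16` → count = 7; p = 3; b = 16
`count, p, b = p, b, count` → count = 3; p = 16; b = 7
`count, p = count + b, p - count` → count = 10; p = 13
So count = 10

Answer: 10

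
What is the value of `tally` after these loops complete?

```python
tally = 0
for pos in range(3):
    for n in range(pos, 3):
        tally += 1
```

Upper triangle: 3 + 2 + ... + 1
`tally` takes the values: 0 → 1 → 2 → 3 → 4 → 5 → 6

Answer: 6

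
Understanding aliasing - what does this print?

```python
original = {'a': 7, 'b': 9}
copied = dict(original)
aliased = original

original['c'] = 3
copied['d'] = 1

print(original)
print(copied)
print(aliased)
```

Key concept: dict() creates copy, assignment creates alias.
Step by step:
`original = {'a': 7, 'b': 9}` → original = {'a': 7, 'b': 9}
`copied = dict(original)` → copied = {'a': 7, 'b': 9}
`aliased = original` → aliased = {'a': 7, 'b': 9} (same object as original)
`original['c'] = 3` → original = {'a': 7, 'b': 9, 'c': 3} (same object as aliased); aliased = {'a': 7, 'b': 9, 'c': 3} (same object as original)
`copied['d'] = 1` → copied = {'a': 7, 'b': 9, 'd': 1}
`print(original)` → prints {'a': 7, 'b': 9, 'c': 3}
`print(copied)` → prints {'a': 7, 'b': 9, 'd': 1}
`print(aliased)` → prints {'a': 7, 'b': 9, 'c': 3}

Answer:
{'a': 7, 'b': 9, 'c': 3}
{'a': 7, 'b': 9, 'd': 1}
{'a': 7, 'b': 9, 'c': 3}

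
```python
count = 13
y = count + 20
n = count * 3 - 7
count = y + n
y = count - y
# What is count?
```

Trace:
`count = 13` → count = 13
`y = count + 20` → y = 33
`n = count * 3 - 7` → n = 32
`count = y + n` → count = 65
`y = count - y` → y = 32
So count = 65

Answer: 65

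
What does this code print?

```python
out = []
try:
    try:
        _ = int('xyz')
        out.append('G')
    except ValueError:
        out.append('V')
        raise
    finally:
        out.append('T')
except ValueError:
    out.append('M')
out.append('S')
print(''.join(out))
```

Execution trace: 'V' (inner except ValueError) → 'T' (inner finally) → 'M' (outer except ValueError) → 'S' (after the try/except). Output: VTMS

Answer: VTMS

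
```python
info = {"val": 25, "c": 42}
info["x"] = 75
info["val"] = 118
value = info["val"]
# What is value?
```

Trace:
`info = {"val": 25, "c": 42}` → info = {'val': 25, 'c': 42}
`info["x"] = 75` → info = {'val': 25, 'c': 42, 'x': 75}
`info["val"] = 118` → info = {'val': 118, 'c': 42, 'x': 75}
`value = info["val"]` → value = 118
So value = 118

Answer: 118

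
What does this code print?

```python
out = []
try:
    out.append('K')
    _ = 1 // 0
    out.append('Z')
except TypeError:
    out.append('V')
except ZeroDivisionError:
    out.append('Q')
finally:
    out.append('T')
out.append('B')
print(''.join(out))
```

Execution trace: 'K' (try body) → 'Q' (except ZeroDivisionError) → 'T' (finally) → 'B' (after the try/except). Output: KQTB

Answer: KQTB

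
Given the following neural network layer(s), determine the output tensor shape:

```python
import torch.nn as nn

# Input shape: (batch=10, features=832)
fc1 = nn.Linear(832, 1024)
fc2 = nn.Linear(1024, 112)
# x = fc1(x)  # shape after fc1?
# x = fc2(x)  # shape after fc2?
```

Input: (10, 832) -> after fc1: (10, 1024) -> Output: (10, 112)

Answer: (10, 112)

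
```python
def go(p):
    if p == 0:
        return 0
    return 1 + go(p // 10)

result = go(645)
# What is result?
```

Count of digits of 645: 3

Answer: 3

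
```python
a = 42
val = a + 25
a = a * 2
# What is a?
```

Trace:
`a = 42` → a = 42
`val = a + 25` → val = 67
`a = a * 2` → a = 84
So a = 84

Answer: 84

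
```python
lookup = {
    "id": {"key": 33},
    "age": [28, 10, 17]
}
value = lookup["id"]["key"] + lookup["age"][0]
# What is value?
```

Trace:
`lookup = { ...` → lookup = {'id': {'key': 33}, 'age': [28, 10, 17]}
`value = lookup["id"]["key"] + lookup["age"][0]` → value = 61
So value = 61

Answer: 61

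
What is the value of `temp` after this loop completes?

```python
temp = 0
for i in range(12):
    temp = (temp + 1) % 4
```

Increment mod 4, 12 times = 0
`temp` takes the values: 0 → 1 → 2 → 3 → 0 → 1 → 2 → 3 → 0 → 1 → 2 → 3 → 0

Answer: 0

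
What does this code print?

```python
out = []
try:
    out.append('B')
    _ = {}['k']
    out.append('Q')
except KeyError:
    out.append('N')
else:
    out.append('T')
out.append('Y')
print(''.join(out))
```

Execution trace: 'B' (try body) → 'N' (except KeyError) → 'Y' (after the try/except). Output: BNY

Answer: BNY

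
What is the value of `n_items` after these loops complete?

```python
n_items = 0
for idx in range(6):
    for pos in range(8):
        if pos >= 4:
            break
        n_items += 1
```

Inner breaks at 4, outer runs 6 times
`n_items` takes the values: 0 → 1 → 2 → 3 → 4 → 5 → 6 → 7 → 8 → 9 → 10 → 11 → 12 → 13 → 14 → 15 → 16 → 17 → 18 → 19 → 20 → 21 → 22 → 23 → 24

Answer: 24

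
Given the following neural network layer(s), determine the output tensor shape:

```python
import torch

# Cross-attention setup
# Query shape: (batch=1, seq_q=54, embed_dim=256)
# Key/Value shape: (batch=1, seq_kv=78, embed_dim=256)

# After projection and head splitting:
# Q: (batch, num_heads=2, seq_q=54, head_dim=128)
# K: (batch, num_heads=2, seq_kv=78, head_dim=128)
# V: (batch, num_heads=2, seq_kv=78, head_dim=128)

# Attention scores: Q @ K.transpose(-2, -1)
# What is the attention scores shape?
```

Input: (1, 54, 256) -> Output: (1, 2, 54, 78)

Answer: (1, 2, 54, 78)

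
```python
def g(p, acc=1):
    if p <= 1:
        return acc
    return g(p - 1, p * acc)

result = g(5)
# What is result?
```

Accumulator trace (n, acc): (5, 1) -> (4, 5) -> (3, 20) -> (2, 60) -> (1, 120) -> return 120

Answer: 120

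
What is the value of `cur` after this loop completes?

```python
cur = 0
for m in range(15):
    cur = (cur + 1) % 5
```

Increment mod 5, 15 times = 0
`cur` takes the values: 0 → 1 → 2 → 3 → 4 → 0 → 1 → 2 → 3 → 4 → 0 → 1 → 2 → 3 → 4 → 0

Answer: 0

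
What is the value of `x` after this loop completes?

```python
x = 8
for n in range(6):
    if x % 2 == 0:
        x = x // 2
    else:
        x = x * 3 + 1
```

Collatz-style transformation from 8
`x` takes the values: 8 → 4 → 2 → 1 → 4 → 2 → 1

Answer: 1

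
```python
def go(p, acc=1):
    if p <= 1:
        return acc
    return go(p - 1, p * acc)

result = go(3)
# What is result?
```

Accumulator trace (n, acc): (3, 1) -> (2, 3) -> (1, 6) -> return 6

Answer: 6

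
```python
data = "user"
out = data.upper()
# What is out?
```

Trace:
`data = "user"` → data = 'user'
`out = data.upper()` → out = 'USER'
So out = 'USER'

Answer: 'USER'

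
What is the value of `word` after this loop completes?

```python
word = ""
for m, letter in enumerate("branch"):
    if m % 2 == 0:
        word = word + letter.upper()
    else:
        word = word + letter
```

Uppercase even positions in 'branch'
`word` takes the values: "" → "B" → "Br" → "BrA" → "BrAn" → "BrAnC" → "BrAnCh"

Answer: "BrAnCh"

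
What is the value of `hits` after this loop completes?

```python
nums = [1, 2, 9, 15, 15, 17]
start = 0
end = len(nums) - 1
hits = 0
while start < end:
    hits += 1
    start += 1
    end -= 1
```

Iterations until pointers meet (list length 6)
`hits` takes the values: 0 → 1 → 2 → 3

Answer: 3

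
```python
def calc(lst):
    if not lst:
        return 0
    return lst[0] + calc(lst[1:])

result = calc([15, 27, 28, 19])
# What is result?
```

15 + 27 + 28 + 19 + 0 = 89

Answer: 89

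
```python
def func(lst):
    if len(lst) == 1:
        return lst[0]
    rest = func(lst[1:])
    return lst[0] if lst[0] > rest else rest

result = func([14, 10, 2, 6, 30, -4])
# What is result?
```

Recursive max over [14, 10, 2, 6, 30, -4] = 30

Answer: 30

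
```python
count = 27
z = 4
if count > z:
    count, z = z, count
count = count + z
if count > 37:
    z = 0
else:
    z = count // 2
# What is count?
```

Trace:
`count = 27` → count = 27
`z = 4` → z = 4
`if count > z: ...` → count > z is True → count = 4; z = 27
`count = count + z` → count = 31
`if count > 37: ...` → count > 37 is False, take else branch → z = 15
So count = 31

Answer: 31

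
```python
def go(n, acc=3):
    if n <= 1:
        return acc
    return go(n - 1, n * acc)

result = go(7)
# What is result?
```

Accumulator trace (n, acc): (7, 3) -> (6, 21) -> (5, 126) -> (4, 630) -> (3, 2520) -> (2, 7560) -> (1, 15120) -> return 15120

Answer: 15120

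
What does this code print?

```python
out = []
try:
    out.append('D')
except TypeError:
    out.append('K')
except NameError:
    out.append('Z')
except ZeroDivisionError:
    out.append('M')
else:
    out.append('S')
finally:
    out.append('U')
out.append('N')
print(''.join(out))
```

Execution trace: 'D' (try body, no exception) → 'S' (else) → 'U' (finally) → 'N' (after the try/except). Output: DSUN

Answer: DSUN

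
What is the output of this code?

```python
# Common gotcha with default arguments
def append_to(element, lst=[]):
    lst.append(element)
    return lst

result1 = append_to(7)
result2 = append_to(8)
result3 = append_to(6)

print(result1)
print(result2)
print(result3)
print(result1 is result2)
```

Key concept: mutable default argument gotcha.
Step by step:
`result1 = append_to(7)` → result1 = [7]
`result2 = append_to(8)` → result1 = [7, 8] (same object as result2); result2 = [7, 8] (same object as result1)
`result3 = append_to(6)` → result1 = [7, 8, 6] (same object as result2, result3); result2 = [7, 8, 6] (same object as result1, result3); result3 = [7, 8, 6] (same object as result1, result2)
`print(result1)` → prints [7, 8, 6]
`print(result2)` → prints [7, 8, 6]
`print(result3)` → prints [7, 8, 6]
`print(result1 is result2)` → prints True

Answer:
[7, 8, 6]
[7, 8, 6]
[7, 8, 6]
True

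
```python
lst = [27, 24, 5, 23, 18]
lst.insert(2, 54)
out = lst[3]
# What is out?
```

Trace:
`lst = [27, 24, 5, 23, 18]` → lst = [27, 24, 5, 23, 18]
`lst.insert(2, 54)` → lst = [27, 24, 54, 5, 23, 18]
`out = lst[3]` → out = 5
So out = 5

Answer: 5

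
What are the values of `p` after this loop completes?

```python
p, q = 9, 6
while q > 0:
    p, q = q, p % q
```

GCD of 9 and 6
`p` takes the values: 9 → 6 → 3

Answer: 3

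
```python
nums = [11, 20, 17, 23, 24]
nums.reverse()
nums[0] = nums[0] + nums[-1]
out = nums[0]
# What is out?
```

Trace:
`nums = [11, 20, 17, 23, 24]` → nums = [11, 20, 17, 23, 24]
`nums.reverse()` → nums = [24, 23, 17, 20, 11]
`nums[0] = nums[0] + nums[-1]` → nums = [35, 23, 17, 20, 11]
`out = nums[0]` → out = 35
So out = 35

Answer: 35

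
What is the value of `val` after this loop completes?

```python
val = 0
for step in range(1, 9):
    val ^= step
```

XOR of 1 to 8
`val` takes the values: 0 → 1 → 3 → 0 → 4 → 1 → 7 → 0 → 8

Answer: 8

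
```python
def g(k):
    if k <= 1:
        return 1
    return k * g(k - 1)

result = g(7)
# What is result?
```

g(7) = 7 * 6 * 5 * 4 * 3 * 2 * 1 = 5040

Answer: 5040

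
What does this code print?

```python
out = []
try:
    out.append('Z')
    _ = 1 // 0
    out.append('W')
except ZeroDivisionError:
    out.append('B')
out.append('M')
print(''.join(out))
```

Execution trace: 'Z' (try body) → 'B' (except ZeroDivisionError) → 'M' (after the try/except). Output: ZBM

Answer: ZBM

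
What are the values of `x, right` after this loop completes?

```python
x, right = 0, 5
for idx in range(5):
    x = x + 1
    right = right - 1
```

x goes 0→5, right goes 5→0
`x, right` takes the values: (0, 5) → (1, 5) → (1, 4) → (2, 4) → (2, 3) → (3, 3) → (3, 2) → (4, 2) → (4, 1) → (5, 1) → (5, 0)

Answer: 5, 0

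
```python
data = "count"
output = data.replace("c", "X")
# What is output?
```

Trace:
`data = "count"` → data = 'count'
`output = data.replace("c", "X")` → output = 'Xount'
So output = 'Xount'

Answer: 'Xount'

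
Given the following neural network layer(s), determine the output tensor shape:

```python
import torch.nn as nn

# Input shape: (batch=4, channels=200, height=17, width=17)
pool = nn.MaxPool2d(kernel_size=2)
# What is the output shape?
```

Input: (4, 200, 17, 17) -> Output: (4, 200, 8, 8)

Answer: (4, 200, 8, 8)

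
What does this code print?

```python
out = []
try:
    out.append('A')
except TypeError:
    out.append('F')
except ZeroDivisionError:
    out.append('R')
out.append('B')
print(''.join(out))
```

Execution trace: 'A' (try body, no exception) → 'B' (after the try/except). Output: AB

Answer: AB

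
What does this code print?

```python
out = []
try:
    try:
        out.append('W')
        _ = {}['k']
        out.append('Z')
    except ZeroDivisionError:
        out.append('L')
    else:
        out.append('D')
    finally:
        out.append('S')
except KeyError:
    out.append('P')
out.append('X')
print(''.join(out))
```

Execution trace: 'W' (try body) → 'S' (finally) → 'P' (outer except KeyError) → 'X' (after the try/except). Output: WSPX

Answer: WSPX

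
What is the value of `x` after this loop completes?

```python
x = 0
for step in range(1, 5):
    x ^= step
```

XOR of 1 to 4
`x` takes the values: 0 → 1 → 3 → 0 → 4

Answer: 4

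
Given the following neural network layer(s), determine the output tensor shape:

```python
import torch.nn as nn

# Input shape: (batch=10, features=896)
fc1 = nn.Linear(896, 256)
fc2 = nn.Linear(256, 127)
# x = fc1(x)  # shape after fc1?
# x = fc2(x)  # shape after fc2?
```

Input: (10, 896) -> after fc1: (10, 256) -> Output: (10, 127)

Answer: (10, 127)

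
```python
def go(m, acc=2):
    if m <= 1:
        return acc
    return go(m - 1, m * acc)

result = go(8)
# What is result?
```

Accumulator trace (n, acc): (8, 2) -> (7, 16) -> (6, 112) -> (5, 672) -> (4, 3360) -> (3, 13440) -> (2, 40320) -> (1, 80640) -> return 80640

Answer: 80640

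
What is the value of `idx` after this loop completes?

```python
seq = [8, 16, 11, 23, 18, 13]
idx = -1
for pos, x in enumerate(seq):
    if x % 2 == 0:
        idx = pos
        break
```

First even number index in [8, 16, 11, 23, 18, 13]
`idx` takes the values: -1 → 0

Answer: 0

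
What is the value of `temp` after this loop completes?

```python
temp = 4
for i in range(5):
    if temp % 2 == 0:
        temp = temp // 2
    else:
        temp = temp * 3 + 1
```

Collatz-style transformation from 4
`temp` takes the values: 4 → 2 → 1 → 4 → 2 → 1

Answer: 1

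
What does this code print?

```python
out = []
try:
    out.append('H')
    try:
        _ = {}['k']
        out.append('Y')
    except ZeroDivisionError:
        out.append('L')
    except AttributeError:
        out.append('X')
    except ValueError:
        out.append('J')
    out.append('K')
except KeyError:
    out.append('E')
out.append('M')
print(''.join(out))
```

Execution trace: 'H' (try body) → 'E' (except KeyError) → 'M' (after the try/except). Output: HEM

Answer: HEM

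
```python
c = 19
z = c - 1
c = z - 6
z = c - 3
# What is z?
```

Trace:
`c = 19` → c = 19
`z = c - 1` → z = 18
`c = z - 6` → c = 12
`z = c - 3` → z = 9
So z = 9

Answer: 9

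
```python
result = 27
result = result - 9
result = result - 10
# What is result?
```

Trace:
`result = 27` → result = 27
`result = result - 9` → result = 18
`result = result - 10` → result = 8
So result = 8

Answer: 8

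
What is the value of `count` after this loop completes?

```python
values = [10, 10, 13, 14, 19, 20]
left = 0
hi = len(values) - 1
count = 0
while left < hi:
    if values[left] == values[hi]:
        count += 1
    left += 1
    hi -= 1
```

Count matching pairs from ends
`count` takes the values: 0

Answer: 0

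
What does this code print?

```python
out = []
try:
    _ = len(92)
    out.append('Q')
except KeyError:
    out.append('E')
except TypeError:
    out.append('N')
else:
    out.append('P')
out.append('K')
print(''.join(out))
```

Execution trace: 'N' (except TypeError) → 'K' (after the try/except). Output: NK

Answer: NK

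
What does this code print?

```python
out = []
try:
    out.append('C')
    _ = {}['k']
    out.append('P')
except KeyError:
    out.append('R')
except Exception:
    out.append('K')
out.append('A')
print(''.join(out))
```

Execution trace: 'C' (try body) → 'R' (except KeyError) → 'A' (after the try/except). Output: CRA

Answer: CRA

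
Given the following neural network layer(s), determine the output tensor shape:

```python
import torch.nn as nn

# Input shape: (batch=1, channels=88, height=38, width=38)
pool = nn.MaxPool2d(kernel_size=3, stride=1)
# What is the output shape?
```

Input: (1, 88, 38, 38) -> Output: (1, 88, 36, 36)

Answer: (1, 88, 36, 36)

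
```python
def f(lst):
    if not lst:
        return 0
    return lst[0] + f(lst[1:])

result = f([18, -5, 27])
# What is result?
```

18 + (-5) + 27 + 0 = 40

Answer: 40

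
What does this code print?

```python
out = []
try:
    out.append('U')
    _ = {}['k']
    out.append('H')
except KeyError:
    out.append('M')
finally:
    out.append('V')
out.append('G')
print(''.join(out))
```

Execution trace: 'U' (try body) → 'M' (except KeyError) → 'V' (finally) → 'G' (after the try/except). Output: UMVG

Answer: UMVG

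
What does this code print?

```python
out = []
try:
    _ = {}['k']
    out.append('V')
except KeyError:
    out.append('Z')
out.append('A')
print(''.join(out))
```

Execution trace: 'Z' (except KeyError) → 'A' (after the try/except). Output: ZA

Answer: ZA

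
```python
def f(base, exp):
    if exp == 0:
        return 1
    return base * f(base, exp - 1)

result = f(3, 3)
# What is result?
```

f(3, 3) = 3 * 3 * 3 = 27

Answer: 27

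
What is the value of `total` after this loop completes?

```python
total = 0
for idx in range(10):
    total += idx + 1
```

Start at 0, add 1 to 10 = 55
`total` takes the values: 0 → 1 → 3 → 6 → 10 → 15 → 21 → 28 → 36 → 45 → 55

Answer: 55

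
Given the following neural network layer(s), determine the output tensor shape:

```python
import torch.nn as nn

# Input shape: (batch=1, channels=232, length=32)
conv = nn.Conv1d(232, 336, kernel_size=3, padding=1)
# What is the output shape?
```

Input: (1, 232, 32) -> Output: (1, 336, 32)

Answer: (1, 336, 32)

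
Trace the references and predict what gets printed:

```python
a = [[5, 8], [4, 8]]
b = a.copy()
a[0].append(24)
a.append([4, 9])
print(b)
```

Key concept: shallow copy with nested lists.
Step by step:
`a = [[5, 8], [4, 8]]` → a = [[5, 8], [4, 8]]
`b = a.copy()` → b = [[5, 8], [4, 8]]
`a[0].append(24)` → a = [[5, 8, 24], [4, 8]]; b = [[5, 8, 24], [4, 8]]
`a.append([4, 9])` → a = [[5, 8, 24], [4, 8], [4, 9]]
`print(b)` → prints [[5, 8, 24], [4, 8]]

Answer: [[5, 8, 24], [4, 8]]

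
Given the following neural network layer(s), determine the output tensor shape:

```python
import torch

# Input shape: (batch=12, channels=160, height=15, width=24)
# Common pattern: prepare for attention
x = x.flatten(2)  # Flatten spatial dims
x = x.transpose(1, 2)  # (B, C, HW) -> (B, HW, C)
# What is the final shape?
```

Input: (12, 160, 15, 24) -> after flatten(2): (12, 160, 360) -> Output: (12, 360, 160)

Answer: (12, 360, 160)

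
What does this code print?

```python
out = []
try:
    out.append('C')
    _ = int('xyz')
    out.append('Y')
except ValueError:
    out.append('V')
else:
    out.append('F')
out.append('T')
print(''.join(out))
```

Execution trace: 'C' (try body) → 'V' (except ValueError) → 'T' (after the try/except). Output: CVT

Answer: CVT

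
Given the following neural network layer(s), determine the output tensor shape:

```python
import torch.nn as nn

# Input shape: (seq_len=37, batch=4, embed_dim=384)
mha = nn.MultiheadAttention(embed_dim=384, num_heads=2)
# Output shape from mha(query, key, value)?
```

Input: (37, 4, 384) -> Output: (37, 4, 384)

Answer: (37, 4, 384)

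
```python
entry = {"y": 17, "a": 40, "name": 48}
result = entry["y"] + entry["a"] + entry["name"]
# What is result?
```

Trace:
`entry = {"y": 17, "a": 40, "name": 48}` → entry = {'y': 17, 'a': 40, 'name': 48}
`result = entry["y"] + entry["a"] + entry["name"]` → result = 105
So result = 105

Answer: 105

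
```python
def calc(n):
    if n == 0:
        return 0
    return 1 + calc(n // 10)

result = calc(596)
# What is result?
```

Count of digits of 596: 3

Answer: 3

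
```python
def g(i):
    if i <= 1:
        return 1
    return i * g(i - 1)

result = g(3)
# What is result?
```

g(3) = 3 * 2 * 1 = 6

Answer: 6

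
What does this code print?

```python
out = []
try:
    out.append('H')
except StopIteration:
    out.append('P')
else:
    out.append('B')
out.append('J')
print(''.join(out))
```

Execution trace: 'H' (try body, no exception) → 'B' (else) → 'J' (after the try/except). Output: HBJ

Answer: HBJ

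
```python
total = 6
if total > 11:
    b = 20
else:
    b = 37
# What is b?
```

Trace:
`total = 6` → total = 6
`if total > 11: ...` → total > 11 is False, take else branch → b = 37
So b = 37

Answer: 37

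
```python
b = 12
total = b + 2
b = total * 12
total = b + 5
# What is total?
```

Trace:
`b = 12` → b = 12
`total = b + 2` → total = 14
`b = total * 12` → b = 168
`total = b + 5` → total = 173
So total = 173

Answer: 173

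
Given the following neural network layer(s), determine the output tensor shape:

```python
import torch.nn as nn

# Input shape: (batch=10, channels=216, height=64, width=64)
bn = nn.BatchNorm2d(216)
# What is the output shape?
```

Input: (10, 216, 64, 64) -> Output: (10, 216, 64, 64)

Answer: (10, 216, 64, 64)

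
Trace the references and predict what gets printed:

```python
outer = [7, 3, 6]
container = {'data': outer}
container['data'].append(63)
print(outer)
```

Key concept: dict holds reference to list.
Step by step:
`outer = [7, 3, 6]` → outer = [7, 3, 6]
`container = {'data': outer}` → container = {'data': [7, 3, 6]}
`container['data'].append(63)` → outer = [7, 3, 6, 63]; container = {'data': [7, 3, 6, 63]}
`print(outer)` → prints [7, 3, 6, 63]

Answer: [7, 3, 6, 63]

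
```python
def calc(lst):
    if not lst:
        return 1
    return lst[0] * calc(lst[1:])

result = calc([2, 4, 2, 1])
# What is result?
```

Product over [2, 4, 2, 1] = 2 * 4 * 2 * 1 = 16

Answer: 16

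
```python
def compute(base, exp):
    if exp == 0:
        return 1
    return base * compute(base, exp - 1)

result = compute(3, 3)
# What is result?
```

compute(3, 3) = 3 * 3 * 3 = 27

Answer: 27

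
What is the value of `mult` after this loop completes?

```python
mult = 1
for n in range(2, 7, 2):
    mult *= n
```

Product of even numbers 2 to 6
`mult` takes the values: 1 → 2 → 8 → 48

Answer: 48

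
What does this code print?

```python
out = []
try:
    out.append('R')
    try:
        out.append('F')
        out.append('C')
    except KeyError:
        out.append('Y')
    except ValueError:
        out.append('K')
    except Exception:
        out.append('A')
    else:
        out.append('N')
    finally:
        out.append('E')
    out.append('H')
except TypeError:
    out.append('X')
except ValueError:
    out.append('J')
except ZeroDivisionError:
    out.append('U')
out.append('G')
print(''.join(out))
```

Execution trace: 'R' (try body) → 'F' (inner try body) → 'C' (inner try body, no exception) → 'N' (inner else) → 'E' (inner finally) → 'H' (try body, no exception) → 'G' (after the try/except). Output: RFCNEHG

Answer: RFCNEHG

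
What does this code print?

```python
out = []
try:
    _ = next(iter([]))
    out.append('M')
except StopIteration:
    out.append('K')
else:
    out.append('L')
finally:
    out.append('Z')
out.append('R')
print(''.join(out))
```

Execution trace: 'K' (except StopIteration) → 'Z' (finally) → 'R' (after the try/except). Output: KZR

Answer: KZR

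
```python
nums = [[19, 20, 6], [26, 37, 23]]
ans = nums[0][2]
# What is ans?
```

Trace:
`nums = [[19, 20, 6], [26, 37, 23]]` → nums = [[19, 20, 6], [26, 37, 23]]
`ans = nums[0][2]` → ans = 6
So ans = 6

Answer: 6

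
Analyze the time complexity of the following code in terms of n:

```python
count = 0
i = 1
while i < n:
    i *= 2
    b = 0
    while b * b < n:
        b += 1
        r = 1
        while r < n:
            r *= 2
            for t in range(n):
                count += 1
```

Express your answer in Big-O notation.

Each loop level contributes: log n × √n × log n × n. Multiplying the contributions gives O(n√n log² n).

Answer: O(n√n log² n)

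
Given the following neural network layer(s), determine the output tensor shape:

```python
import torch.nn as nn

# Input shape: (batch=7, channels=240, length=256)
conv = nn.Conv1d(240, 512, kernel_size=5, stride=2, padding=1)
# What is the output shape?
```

Input: (7, 240, 256) -> Output: (7, 512, 127)

Answer: (7, 512, 127)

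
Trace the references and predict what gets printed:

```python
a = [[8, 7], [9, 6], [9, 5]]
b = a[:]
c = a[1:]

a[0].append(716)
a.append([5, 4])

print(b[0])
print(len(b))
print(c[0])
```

Key concept: slice with nested mutation.
Step by step:
`a = [[8, 7], [9, 6], [9, 5]]` → a = [[8, 7], [9, 6], [9, 5]]
`b = a[:]` → b = [[8, 7], [9, 6], [9, 5]]
`c = a[1:]` → c = [[9, 6], [9, 5]]
`a[0].append(716)` → a = [[8, 7, 716], [9, 6], [9, 5]]; b = [[8, 7, 716], [9, 6], [9, 5]]
`a.append([5, 4])` → a = [[8, 7, 716], [9, 6], [9, 5], [5, 4]]
`print(b[0])` → prints [8, 7, 716]
`print(len(b))` → prints 3
`print(c[0])` → prints [9, 6]

Answer:
[8, 7, 716]
3
[9, 6]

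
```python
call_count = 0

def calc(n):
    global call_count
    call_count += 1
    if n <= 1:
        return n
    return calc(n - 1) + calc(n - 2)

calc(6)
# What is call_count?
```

Calls(n) = 1 + Calls(n-1) + Calls(n-2); Calls(0)=Calls(1)=1. For n=6 this gives 25.

Answer: 25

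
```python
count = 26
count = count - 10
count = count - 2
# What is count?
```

Trace:
`count = 26` → count = 26
`count = count - 10` → count = 16
`count = count - 2` → count = 14
So count = 14

Answer: 14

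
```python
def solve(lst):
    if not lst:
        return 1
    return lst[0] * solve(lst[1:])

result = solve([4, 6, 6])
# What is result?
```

Product over [4, 6, 6] = 4 * 6 * 6 = 144

Answer: 144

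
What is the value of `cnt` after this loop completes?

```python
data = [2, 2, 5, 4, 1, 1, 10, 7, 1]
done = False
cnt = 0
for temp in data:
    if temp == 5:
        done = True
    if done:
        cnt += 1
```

Count elements after first 5 in [2, 2, 5, 4, 1, 1, 10, 7, 1]
`cnt` takes the values: 0 → 1 → 2 → 3 → 4 → 5 → 6 → 7

Answer: 7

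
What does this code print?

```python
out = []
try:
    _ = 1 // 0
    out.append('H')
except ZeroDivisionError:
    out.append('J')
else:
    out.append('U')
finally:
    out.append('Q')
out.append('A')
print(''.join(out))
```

Execution trace: 'J' (except ZeroDivisionError) → 'Q' (finally) → 'A' (after the try/except). Output: JQA

Answer: JQA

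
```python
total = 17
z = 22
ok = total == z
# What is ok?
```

Trace:
`total = 17` → total = 17
`z = 22` → z = 22
`ok = total == z` → ok = False
So ok = False

Answer: False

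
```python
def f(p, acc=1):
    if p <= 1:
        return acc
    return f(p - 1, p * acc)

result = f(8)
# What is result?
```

Accumulator trace (n, acc): (8, 1) -> (7, 8) -> (6, 56) -> (5, 336) -> (4, 1680) -> (3, 6720) -> (2, 20160) -> (1, 40320) -> return 40320

Answer: 40320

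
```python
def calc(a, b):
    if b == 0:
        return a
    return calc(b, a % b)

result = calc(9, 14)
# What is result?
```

calc(9, 14) -> calc(14, 9) -> calc(9, 5) -> calc(5, 4) -> calc(4, 1) -> calc(1, 0) -> 1

Answer: 1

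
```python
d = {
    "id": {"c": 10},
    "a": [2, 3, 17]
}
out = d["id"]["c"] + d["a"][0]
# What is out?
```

Trace:
`d = { ...` → d = {'id': {'c': 10}, 'a': [2, 3, 17]}
`out = d["id"]["c"] + d["a"][0]` → out = 12
So out = 12

Answer: 12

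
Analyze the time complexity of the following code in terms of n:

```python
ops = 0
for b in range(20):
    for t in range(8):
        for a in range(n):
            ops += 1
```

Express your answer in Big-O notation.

Each loop level contributes: 1 × 1 × n. Multiplying the contributions gives O(n).

Answer: O(n)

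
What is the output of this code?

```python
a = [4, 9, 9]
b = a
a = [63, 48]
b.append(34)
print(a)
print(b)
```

Key concept: rebinding vs mutation: a is rebound to a new list, b still points at the original.
Step by step:
`a = [4, 9, 9]` → a = [4, 9, 9]
`b = a` → b = [4, 9, 9] (same object as a)
`a = [63, 48]` → a = [63, 48]
`b.append(34)` → b = [4, 9, 9, 34]
`print(a)` → prints [63, 48]
`print(b)` → prints [4, 9, 9, 34]

Answer:
[63, 48]
[4, 9, 9, 34]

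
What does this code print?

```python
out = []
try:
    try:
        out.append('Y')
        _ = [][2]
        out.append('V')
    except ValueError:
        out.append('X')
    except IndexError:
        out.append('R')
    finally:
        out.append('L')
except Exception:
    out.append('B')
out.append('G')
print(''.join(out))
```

Execution trace: 'Y' (inner try body) → 'R' (inner except IndexError) → 'L' (inner finally) → 'G' (after the try/except). Output: YRLG

Answer: YRLG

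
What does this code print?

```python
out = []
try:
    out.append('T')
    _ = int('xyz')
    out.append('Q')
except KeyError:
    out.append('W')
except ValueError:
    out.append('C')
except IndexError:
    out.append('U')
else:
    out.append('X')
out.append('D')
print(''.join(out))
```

Execution trace: 'T' (try body) → 'C' (except ValueError) → 'D' (after the try/except). Output: TCD

Answer: TCD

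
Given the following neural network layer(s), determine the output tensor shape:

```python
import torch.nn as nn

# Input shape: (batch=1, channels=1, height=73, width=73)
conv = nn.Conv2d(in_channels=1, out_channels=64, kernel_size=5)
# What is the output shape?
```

Input: (1, 1, 73, 73) -> Output: (1, 64, 69, 69)

Answer: (1, 64, 69, 69)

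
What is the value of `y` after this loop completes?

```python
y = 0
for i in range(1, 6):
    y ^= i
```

XOR of 1 to 5
`y` takes the values: 0 → 1 → 3 → 0 → 4 → 1

Answer: 1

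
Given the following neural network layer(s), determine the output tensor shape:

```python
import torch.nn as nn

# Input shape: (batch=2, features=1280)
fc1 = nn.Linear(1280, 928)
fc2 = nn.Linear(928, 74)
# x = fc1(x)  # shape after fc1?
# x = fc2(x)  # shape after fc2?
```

Input: (2, 1280) -> after fc1: (2, 928) -> Output: (2, 74)

Answer: (2, 74)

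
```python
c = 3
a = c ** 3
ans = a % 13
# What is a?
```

Trace:
`c = 3` → c = 3
`a = c ** 3` → a = 27
`ans = a % 13` → ans = 1
So a = 27

Answer: 27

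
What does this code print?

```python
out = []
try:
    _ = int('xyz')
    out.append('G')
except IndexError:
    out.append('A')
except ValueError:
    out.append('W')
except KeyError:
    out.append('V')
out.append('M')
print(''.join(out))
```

Execution trace: 'W' (except ValueError) → 'M' (after the try/except). Output: WM

Answer: WM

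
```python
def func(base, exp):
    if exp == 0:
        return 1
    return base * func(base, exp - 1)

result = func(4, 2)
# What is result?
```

func(4, 2) = 4 * 4 = 16

Answer: 16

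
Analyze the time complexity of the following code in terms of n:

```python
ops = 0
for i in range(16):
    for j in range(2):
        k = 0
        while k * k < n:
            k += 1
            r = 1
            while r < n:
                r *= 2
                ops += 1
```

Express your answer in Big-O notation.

Each loop level contributes: 1 × 1 × √n × log n. Multiplying the contributions gives O(√n log n).

Answer: O(√n log n)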